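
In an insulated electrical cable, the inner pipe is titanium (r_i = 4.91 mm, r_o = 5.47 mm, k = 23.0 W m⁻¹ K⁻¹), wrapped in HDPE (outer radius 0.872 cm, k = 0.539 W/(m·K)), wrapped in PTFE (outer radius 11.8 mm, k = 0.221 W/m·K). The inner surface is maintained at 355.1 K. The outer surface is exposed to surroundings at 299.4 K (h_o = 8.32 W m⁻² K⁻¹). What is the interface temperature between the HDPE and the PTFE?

Series thermal resistances, inner to outer:
  R'_titanium = ln(0.00547/0.00491)/(2πk) = 0.1080/(2π·23.0) = 7.474×10^-4 m·K/W
  R'_HDPE = ln(0.00872/0.00547)/(2πk) = 0.4663/(2π·0.539) = 0.1377 m·K/W
  R'_PTFE = ln(0.0118/0.00872)/(2πk) = 0.3025/(2π·0.221) = 0.2178 m·K/W
  R'_conv,out = 1/(2πr h) = 1/(2π·0.0118·8.32) = 1.621 m·K/W
ΣR = 7.474×10^-4 + 0.1377 + 0.2178 + 1.621 = 1.977 m·K/W
Q' = ΔT/ΣR = (355.1 K − 299.4 K)/1.977 = 28.17 W/m
From the inner boundary to the HDPE/PTFE interface, ΣR_partial = 0.1384 m·K/W.
T_interface = T_in − Q'·ΣR_partial = 355.1 K − (28.17)(0.1384) = 351.2 K

T = 351.2 K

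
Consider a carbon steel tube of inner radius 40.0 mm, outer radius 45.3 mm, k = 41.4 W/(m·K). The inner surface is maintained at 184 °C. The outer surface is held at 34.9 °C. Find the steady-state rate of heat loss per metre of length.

Q' = 312 kW/m

Q' = 2πk·ΔT/ln(r₂/r₁) = 2π × 41.4 × 149.1 / ln(0.0453/0.0400) = 3.12×10^5 W/m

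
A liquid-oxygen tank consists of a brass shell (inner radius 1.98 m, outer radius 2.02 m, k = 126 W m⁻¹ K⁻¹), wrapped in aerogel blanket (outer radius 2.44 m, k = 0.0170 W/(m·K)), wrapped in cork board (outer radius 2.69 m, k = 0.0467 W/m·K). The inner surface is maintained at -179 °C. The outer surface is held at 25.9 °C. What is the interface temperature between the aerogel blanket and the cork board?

Treat each layer as a resistance in series:
  R_brass = (1/1.98 − 1/2.02)/(4πk) = 0.01000/(4π·126) = 6.316×10^-6 K/W
  R_aerogel blanket = (1/2.02 − 1/2.44)/(4πk) = 0.08521/(4π·0.0170) = 0.3989 K/W
  R_cork board = (1/2.44 − 1/2.69)/(4πk) = 0.03809/(4π·0.0467) = 0.06490 K/W
ΣR = 6.316×10^-6 + 0.3989 + 0.06490 = 0.4638 K/W
Q = ΔT/ΣR = (-179 °C − 25.9 °C)/0.4638 = -441.8 W
From the inner boundary to the aerogel blanket/cork board interface, ΣR_partial = 0.3989 K/W.
T_interface = T_in − Q·ΣR_partial = -179 °C − (-441.8)(0.3989) = -2.8 °C

T = -2.8 °C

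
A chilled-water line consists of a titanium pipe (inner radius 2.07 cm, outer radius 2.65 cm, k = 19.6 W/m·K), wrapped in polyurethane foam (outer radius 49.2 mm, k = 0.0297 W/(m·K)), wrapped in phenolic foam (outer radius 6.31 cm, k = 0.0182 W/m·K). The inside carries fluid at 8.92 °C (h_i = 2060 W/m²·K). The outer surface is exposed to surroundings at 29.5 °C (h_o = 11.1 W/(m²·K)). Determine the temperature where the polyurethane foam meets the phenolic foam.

Treat each layer as a resistance in series:
  R'_conv,in = 1/(2πr h) = 1/(2π·0.0207·2060) = 0.003732 m·K/W
  R'_titanium = ln(0.0265/0.0207)/(2πk) = 0.2470/(2π·19.6) = 0.002006 m·K/W
  R'_polyurethane foam = ln(0.0492/0.0265)/(2πk) = 0.6187/(2π·0.0297) = 3.316 m·K/W
  R'_phenolic foam = ln(0.0631/0.0492)/(2πk) = 0.2488/(2π·0.0182) = 2.176 m·K/W
  R'_conv,out = 1/(2πr h) = 1/(2π·0.0631·11.1) = 0.2272 m·K/W
ΣR = 0.003732 + 0.002006 + 3.316 + 2.176 + 0.2272 = 5.725 m·K/W
Q' = ΔT/ΣR = (8.92 °C − 29.5 °C)/5.725 = -3.595 W/m
From the inner boundary to the polyurethane foam/phenolic foam interface, ΣR_partial = 3.322 m·K/W.
T_interface = T_in − Q'·ΣR_partial = 8.92 °C − (-3.595)(3.322) = 20.9 °C

T = 20.9 °C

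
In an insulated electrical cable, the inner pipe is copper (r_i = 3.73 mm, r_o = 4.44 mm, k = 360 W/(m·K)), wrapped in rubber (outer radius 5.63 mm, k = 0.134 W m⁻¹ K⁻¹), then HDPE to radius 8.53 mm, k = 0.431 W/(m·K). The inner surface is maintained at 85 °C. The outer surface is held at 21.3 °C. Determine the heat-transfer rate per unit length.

Q' = 146 W/m

Resistance network (inner→outer):
  R'_copper = ln(0.00444/0.00373)/(2πk) = 0.1742/(2π·360) = 7.703×10^-5 m·K/W
  R'_rubber = ln(0.00563/0.00444)/(2πk) = 0.2375/(2π·0.134) = 0.2820 m·K/W
  R'_HDPE = ln(0.00853/0.00563)/(2πk) = 0.4155/(2π·0.431) = 0.1534 m·K/W
ΣR = 7.703×10^-5 + 0.2820 + 0.1534 = 0.4355 m·K/W
Q' = ΔT/ΣR = (85 °C − 21.3 °C)/0.4355 = 146 W/m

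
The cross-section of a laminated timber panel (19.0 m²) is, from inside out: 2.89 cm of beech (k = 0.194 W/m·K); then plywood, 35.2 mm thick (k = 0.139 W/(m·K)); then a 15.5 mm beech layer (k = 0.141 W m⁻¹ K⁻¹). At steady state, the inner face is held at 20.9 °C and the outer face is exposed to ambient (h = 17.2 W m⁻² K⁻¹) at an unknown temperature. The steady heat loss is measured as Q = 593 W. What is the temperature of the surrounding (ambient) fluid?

Sum the resistances:
  R_beech = L/(kA) = 0.0289/(0.194·19.0) = 0.007840 K/W
  R_plywood = L/(kA) = 0.0352/(0.139·19.0) = 0.01333 K/W
  R_beech = L/(kA) = 0.0155/(0.141·19.0) = 0.005786 K/W
  R_conv,out = 1/(hA) = 1/(17.2·19.0) = 0.003060 K/W
ΣR = 0.03001 K/W
ΔT = Q·ΣR = 593 × 0.03001 = 17.80 K
Heat flows outward, so T_out = T_in − ΔT = 20.9 − 17.80 = 3.10 °C

T_out = 3.10 °C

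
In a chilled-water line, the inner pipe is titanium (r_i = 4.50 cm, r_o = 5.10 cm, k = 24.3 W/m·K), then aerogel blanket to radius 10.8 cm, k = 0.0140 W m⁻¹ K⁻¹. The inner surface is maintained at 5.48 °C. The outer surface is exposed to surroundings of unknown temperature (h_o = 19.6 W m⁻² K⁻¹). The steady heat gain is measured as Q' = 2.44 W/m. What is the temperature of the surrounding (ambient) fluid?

T_out = 26.5 °C

Sum the resistances:
  R'_titanium = ln(0.0510/0.0450)/(2πk) = 0.1252/(2π·24.3) = 8.198×10^-4 m·K/W
  R'_aerogel blanket = ln(0.108/0.0510)/(2πk) = 0.7503/(2π·0.0140) = 8.530 m·K/W
  R'_conv,out = 1/(2πr h) = 1/(2π·0.108·19.6) = 0.07519 m·K/W
ΣR = 8.606 m·K/W
ΔT = Q'·ΣR = 2.44 × 8.606 = 21.00 K
Heat flows inward, so T_out = T_in + ΔT = 5.48 + 21.00 = 26.5 °C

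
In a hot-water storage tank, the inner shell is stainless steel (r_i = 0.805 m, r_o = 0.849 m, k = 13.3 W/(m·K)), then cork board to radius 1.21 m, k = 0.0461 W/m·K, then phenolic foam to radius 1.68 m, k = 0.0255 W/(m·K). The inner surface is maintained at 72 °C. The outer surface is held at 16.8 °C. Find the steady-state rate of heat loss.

Q = 41.6 W

Series thermal resistances, inner to outer:
  R_stainless steel = (1/0.805 − 1/0.849)/(4πk) = 0.06438/(4π·13.3) = 3.852×10^-4 K/W
  R_cork board = (1/0.849 − 1/1.21)/(4πk) = 0.3514/(4π·0.0461) = 0.6066 K/W
  R_phenolic foam = (1/1.21 − 1/1.68)/(4πk) = 0.2312/(4π·0.0255) = 0.7215 K/W
ΣR = 3.852×10^-4 + 0.6066 + 0.7215 = 1.328 K/W
Q = ΔT/ΣR = (72 °C − 16.8 °C)/1.328 = 41.6 W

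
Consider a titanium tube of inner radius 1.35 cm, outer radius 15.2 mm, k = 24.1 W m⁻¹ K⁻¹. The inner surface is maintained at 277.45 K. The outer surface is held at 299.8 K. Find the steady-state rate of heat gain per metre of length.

Q' = 28.5 kW/m

Q' = 2πk·ΔT/ln(r₂/r₁) = 2π × 24.1 × 22.35 / ln(0.0152/0.0135) = 28500 W/m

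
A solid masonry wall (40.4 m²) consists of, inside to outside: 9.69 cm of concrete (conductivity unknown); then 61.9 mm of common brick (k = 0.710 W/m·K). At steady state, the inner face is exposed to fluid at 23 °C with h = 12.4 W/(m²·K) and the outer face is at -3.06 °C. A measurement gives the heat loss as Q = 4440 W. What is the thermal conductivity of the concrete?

k = 1.40 W/m·K

ΣR = ΔT/Q = |23 − -3.06|/4440 = 0.005869 K/W
Known resistances:
  R_conv,in = 1/(hA) = 1/(12.4·40.4) = 0.001996 K/W
  R_common brick = L/(kA) = 0.0619/(0.710·40.4) = 0.002158 K/W
R_concrete = ΣR − ΣR_known = 0.005869 − 0.004154 = 0.001715 K/W
L/(kA) = 0.001715 ⇒ k = 0.0969/(0.001715·40.4) = 1.40 W/m·K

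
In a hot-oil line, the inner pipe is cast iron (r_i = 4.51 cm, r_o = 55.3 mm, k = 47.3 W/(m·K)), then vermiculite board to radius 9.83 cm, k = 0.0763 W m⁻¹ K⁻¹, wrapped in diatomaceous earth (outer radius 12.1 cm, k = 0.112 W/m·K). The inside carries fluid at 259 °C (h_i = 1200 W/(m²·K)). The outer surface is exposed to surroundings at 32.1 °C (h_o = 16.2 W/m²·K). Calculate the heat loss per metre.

Series thermal resistances, inner to outer:
  R'_conv,in = 1/(2πr h) = 1/(2π·0.0451·1200) = 0.002941 m·K/W
  R'_cast iron = ln(0.0553/0.0451)/(2πk) = 0.2039/(2π·47.3) = 6.861×10^-4 m·K/W
  R'_vermiculite board = ln(0.0983/0.0553)/(2πk) = 0.5753/(2π·0.0763) = 1.200 m·K/W
  R'_diatomaceous earth = ln(0.121/0.0983)/(2πk) = 0.2078/(2π·0.112) = 0.2952 m·K/W
  R'_conv,out = 1/(2πr h) = 1/(2π·0.121·16.2) = 0.08119 m·K/W
ΣR = 0.002941 + 6.861×10^-4 + 1.200 + 0.2952 + 0.08119 = 1.580 m·K/W
Q' = ΔT/ΣR = (259 °C − 32.1 °C)/1.580 = 144 W/m

Q' = 144 W/m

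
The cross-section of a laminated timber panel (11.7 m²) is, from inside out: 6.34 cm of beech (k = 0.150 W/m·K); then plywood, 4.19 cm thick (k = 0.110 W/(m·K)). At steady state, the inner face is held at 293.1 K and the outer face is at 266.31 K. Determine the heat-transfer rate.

Q = 390 W

Treat each layer as a resistance in series:
  R_beech = L/(kA) = 0.0634/(0.150·11.7) = 0.03613 K/W
  R_plywood = L/(kA) = 0.0419/(0.110·11.7) = 0.03256 K/W
ΣR = 0.03613 + 0.03256 = 0.06869 K/W
Q = ΔT/ΣR = (293.1 K − 266.31 K)/0.06869 = 390 W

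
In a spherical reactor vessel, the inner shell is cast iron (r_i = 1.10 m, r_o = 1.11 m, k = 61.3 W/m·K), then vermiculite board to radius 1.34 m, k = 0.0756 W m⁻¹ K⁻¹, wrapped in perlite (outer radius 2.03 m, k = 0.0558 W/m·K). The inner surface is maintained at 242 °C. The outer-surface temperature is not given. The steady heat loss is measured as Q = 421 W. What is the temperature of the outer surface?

Sum the resistances:
  R_cast iron = (1/1.10 − 1/1.11)/(4πk) = 0.008190/(4π·61.3) = 1.063×10^-5 K/W
  R_vermiculite board = (1/1.11 − 1/1.34)/(4πk) = 0.1546/(4π·0.0756) = 0.1628 K/W
  R_perlite = (1/1.34 − 1/2.03)/(4πk) = 0.2537/(4π·0.0558) = 0.3617 K/W
ΣR = 0.5245 K/W
ΔT = Q·ΣR = 421 × 0.5245 = 220.8 K
Heat flows outward, so T_out = T_in − ΔT = 242 − 220.8 = 21.2 °C

T_out = 21.2 °C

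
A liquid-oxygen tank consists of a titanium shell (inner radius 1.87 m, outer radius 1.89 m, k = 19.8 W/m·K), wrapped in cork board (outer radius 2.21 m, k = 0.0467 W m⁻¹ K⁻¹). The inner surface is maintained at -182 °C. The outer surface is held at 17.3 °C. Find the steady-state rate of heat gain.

Q = 1530 W

Treat each layer as a resistance in series:
  R_titanium = (1/1.87 − 1/1.89)/(4πk) = 0.005659/(4π·19.8) = 2.274×10^-5 K/W
  R_cork board = (1/1.89 − 1/2.21)/(4πk) = 0.07661/(4π·0.0467) = 0.1305 K/W
ΣR = 2.274×10^-5 + 0.1305 = 0.1305 K/W
Q = ΔT/ΣR = (-182 °C − 17.3 °C)/0.1305 = -1530 W
(Negative Q ⇒ heat flows inward; heat gain = 1530 W.)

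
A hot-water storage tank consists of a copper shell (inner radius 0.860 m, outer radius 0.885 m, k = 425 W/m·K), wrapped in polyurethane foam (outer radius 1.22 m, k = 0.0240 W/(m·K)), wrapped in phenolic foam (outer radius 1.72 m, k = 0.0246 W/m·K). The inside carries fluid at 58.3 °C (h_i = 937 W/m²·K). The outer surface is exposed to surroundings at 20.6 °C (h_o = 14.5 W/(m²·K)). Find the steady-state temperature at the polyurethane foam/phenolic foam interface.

Series thermal resistances, inner to outer:
  R_conv,in = 1/(4πr²h) = 1/(4π·0.860²·937) = 1.148×10^-4 K/W
  R_copper = (1/0.860 − 1/0.885)/(4πk) = 0.03285/(4π·425) = 6.150×10^-6 K/W
  R_polyurethane foam = (1/0.885 − 1/1.22)/(4πk) = 0.3103/(4π·0.0240) = 1.029 K/W
  R_phenolic foam = (1/1.22 − 1/1.72)/(4πk) = 0.2383/(4π·0.0246) = 0.7708 K/W
  R_conv,out = 1/(4πr²h) = 1/(4π·1.72²·14.5) = 0.001855 K/W
ΣR = 1.148×10^-4 + 6.150×10^-6 + 1.029 + 0.7708 + 0.001855 = 1.802 K/W
Q = ΔT/ΣR = (58.3 °C − 20.6 °C)/1.802 = 20.92 W
From the inner boundary to the polyurethane foam/phenolic foam interface, ΣR_partial = 1.029 K/W.
T_interface = T_in − Q·ΣR_partial = 58.3 °C − (20.92)(1.029) = 36.8 °C

T = 36.8 °C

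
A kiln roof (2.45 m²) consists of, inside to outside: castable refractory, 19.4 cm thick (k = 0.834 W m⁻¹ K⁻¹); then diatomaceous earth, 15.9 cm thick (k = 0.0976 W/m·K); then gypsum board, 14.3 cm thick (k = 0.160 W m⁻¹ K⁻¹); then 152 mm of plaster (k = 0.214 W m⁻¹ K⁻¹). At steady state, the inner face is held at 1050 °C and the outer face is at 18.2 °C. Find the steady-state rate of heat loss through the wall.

Series thermal resistances, inner to outer:
  R_castable refractory = L/(kA) = 0.194/(0.834·2.45) = 0.09494 K/W
  R_diatomaceous earth = L/(kA) = 0.159/(0.0976·2.45) = 0.6649 K/W
  R_gypsum board = L/(kA) = 0.143/(0.160·2.45) = 0.3648 K/W
  R_plaster = L/(kA) = 0.152/(0.214·2.45) = 0.2899 K/W
ΣR = 0.09494 + 0.6649 + 0.3648 + 0.2899 = 1.415 K/W
Q = ΔT/ΣR = (1050 °C − 18.2 °C)/1.415 = 729 W

Q = 729 W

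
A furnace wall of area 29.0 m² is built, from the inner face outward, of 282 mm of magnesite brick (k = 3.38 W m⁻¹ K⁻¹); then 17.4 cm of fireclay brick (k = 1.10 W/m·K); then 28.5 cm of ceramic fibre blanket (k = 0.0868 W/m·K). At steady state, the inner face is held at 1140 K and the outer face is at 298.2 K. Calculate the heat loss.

Treat each layer as a resistance in series:
  R_magnesite brick = L/(kA) = 0.282/(3.38·29.0) = 0.002877 K/W
  R_fireclay brick = L/(kA) = 0.174/(1.10·29.0) = 0.005455 K/W
  R_ceramic fibre blanket = L/(kA) = 0.285/(0.0868·29.0) = 0.1132 K/W
ΣR = 0.002877 + 0.005455 + 0.1132 = 0.1215 K/W
Q = ΔT/ΣR = (1140 K − 298.2 K)/0.1215 = 6930 W

Q = 6.93 kW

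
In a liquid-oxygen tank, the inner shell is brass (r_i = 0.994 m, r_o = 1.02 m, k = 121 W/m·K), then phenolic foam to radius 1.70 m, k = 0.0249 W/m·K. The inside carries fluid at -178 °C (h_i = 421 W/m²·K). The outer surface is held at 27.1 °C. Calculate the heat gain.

Q = 164 W

Treat each layer as a resistance in series:
  R_conv,in = 1/(4πr²h) = 1/(4π·0.994²·421) = 1.913×10^-4 K/W
  R_brass = (1/0.994 − 1/1.02)/(4πk) = 0.02564/(4π·121) = 1.687×10^-5 K/W
  R_phenolic foam = (1/1.02 − 1/1.70)/(4πk) = 0.3922/(4π·0.0249) = 1.253 K/W
ΣR = 1.913×10^-4 + 1.687×10^-5 + 1.253 = 1.253 K/W
Q = ΔT/ΣR = (-178 °C − 27.1 °C)/1.253 = -164 W
(Negative Q ⇒ heat flows inward; heat gain = 164 W.)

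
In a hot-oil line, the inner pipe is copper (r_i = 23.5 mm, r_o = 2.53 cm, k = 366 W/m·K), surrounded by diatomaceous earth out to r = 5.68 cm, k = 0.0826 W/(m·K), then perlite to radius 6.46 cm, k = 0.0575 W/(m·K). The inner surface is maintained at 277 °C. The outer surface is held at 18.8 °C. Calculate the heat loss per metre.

Resistance network (inner→outer):
  R'_copper = ln(0.0253/0.0235)/(2πk) = 0.07380/(2π·366) = 3.209×10^-5 m·K/W
  R'_diatomaceous earth = ln(0.0568/0.0253)/(2πk) = 0.8087/(2π·0.0826) = 1.558 m·K/W
  R'_perlite = ln(0.0646/0.0568)/(2πk) = 0.1287/(2π·0.0575) = 0.3562 m·K/W
ΣR = 3.209×10^-5 + 1.558 + 0.3562 = 1.914 m·K/W
Q' = ΔT/ΣR = (277 °C − 18.8 °C)/1.914 = 135 W/m

Q' = 135 W/m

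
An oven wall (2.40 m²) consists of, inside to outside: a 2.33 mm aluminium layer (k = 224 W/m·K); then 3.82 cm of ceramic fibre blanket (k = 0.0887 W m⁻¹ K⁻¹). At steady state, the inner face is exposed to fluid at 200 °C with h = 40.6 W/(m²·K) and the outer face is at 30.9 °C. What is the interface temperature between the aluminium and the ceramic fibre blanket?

Treat each layer as a resistance in series:
  R_conv,in = 1/(hA) = 1/(40.6·2.40) = 0.01026 K/W
  R_aluminium = L/(kA) = 0.00233/(224·2.40) = 4.334×10^-6 K/W
  R_ceramic fibre blanket = L/(kA) = 0.0382/(0.0887·2.40) = 0.1794 K/W
ΣR = 0.01026 + 4.334×10^-6 + 0.1794 = 0.1897 K/W
Q = ΔT/ΣR = (200 °C − 30.9 °C)/0.1897 = 891.4 W
From the inner boundary to the aluminium/ceramic fibre blanket interface, ΣR_partial = 0.01026 K/W.
T_interface = T_in − Q·ΣR_partial = 200 °C − (891.4)(0.01026) = 191 °C

T = 191 °C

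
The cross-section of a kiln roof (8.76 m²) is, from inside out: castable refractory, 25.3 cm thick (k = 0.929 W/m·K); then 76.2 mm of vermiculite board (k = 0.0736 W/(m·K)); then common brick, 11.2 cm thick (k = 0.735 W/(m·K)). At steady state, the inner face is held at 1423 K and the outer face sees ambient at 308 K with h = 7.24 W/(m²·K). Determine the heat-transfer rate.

Q = 6110 W

Series thermal resistances, inner to outer:
  R_castable refractory = L/(kA) = 0.253/(0.929·8.76) = 0.03109 K/W
  R_vermiculite board = L/(kA) = 0.0762/(0.0736·8.76) = 0.1182 K/W
  R_common brick = L/(kA) = 0.112/(0.735·8.76) = 0.01740 K/W
  R_conv,out = 1/(hA) = 1/(7.24·8.76) = 0.01577 K/W
ΣR = 0.03109 + 0.1182 + 0.01740 + 0.01577 = 0.1825 K/W
Q = ΔT/ΣR = (1423 K − 308 K)/0.1825 = 6110 W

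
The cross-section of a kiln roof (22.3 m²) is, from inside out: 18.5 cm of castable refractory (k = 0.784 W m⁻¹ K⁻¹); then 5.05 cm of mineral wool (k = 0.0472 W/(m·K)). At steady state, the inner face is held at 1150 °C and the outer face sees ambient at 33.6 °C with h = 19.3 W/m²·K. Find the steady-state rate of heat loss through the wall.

Q = 18300 W

Treat each layer as a resistance in series:
  R_castable refractory = L/(kA) = 0.185/(0.784·22.3) = 0.01058 K/W
  R_mineral wool = L/(kA) = 0.0505/(0.0472·22.3) = 0.04798 K/W
  R_conv,out = 1/(hA) = 1/(19.3·22.3) = 0.002323 K/W
ΣR = 0.01058 + 0.04798 + 0.002323 = 0.06088 K/W
Q = ΔT/ΣR = (1150 °C − 33.6 °C)/0.06088 = 18300 W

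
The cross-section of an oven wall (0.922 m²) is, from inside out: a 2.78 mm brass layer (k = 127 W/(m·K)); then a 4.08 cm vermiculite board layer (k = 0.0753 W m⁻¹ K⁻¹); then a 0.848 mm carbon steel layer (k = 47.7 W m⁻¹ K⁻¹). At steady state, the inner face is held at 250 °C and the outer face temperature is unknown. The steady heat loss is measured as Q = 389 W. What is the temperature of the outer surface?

Sum the resistances:
  R_brass = L/(kA) = 0.00278/(127·0.922) = 2.374×10^-5 K/W
  R_vermiculite board = L/(kA) = 0.0408/(0.0753·0.922) = 0.5877 K/W
  R_carbon steel = L/(kA) = 8.48×10^-4/(47.7·0.922) = 1.928×10^-5 K/W
ΣR = 0.5877 K/W
ΔT = Q·ΣR = 389 × 0.5877 = 228.6 K
Heat flows outward, so T_out = T_in − ΔT = 250 − 228.6 = 21.4 °C

T_out = 21.4 °C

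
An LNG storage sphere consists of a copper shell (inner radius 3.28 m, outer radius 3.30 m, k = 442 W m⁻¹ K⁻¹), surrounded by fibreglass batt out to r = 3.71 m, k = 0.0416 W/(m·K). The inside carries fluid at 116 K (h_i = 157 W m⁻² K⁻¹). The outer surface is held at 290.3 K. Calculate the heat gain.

Treat each layer as a resistance in series:
  R_conv,in = 1/(4πr²h) = 1/(4π·3.28²·157) = 4.711×10^-5 K/W
  R_copper = (1/3.28 − 1/3.30)/(4πk) = 0.001848/(4π·442) = 3.327×10^-7 K/W
  R_fibreglass batt = (1/3.30 − 1/3.71)/(4πk) = 0.03349/(4π·0.0416) = 0.06406 K/W
ΣR = 4.711×10^-5 + 3.327×10^-7 + 0.06406 = 0.06411 K/W
Q = ΔT/ΣR = (116 K − 290.3 K)/0.06411 = -2720 W
(Negative Q ⇒ heat flows inward; heat gain = 2720 W.)

Q = 2720 W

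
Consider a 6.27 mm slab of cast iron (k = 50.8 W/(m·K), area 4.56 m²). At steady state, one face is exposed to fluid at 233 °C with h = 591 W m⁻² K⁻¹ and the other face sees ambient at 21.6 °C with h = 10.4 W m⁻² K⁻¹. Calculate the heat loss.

Q = 9.84 kW

Resistance network (inner→outer):
  R_conv,in = 1/(hA) = 1/(591·4.56) = 3.711×10^-4 K/W
  R_cast iron = L/(kA) = 0.00627/(50.8·4.56) = 2.707×10^-5 K/W
  R_conv,out = 1/(hA) = 1/(10.4·4.56) = 0.02109 K/W
ΣR = 3.711×10^-4 + 2.707×10^-5 + 0.02109 = 0.02149 K/W
Q = ΔT/ΣR = (233 °C − 21.6 °C)/0.02149 = 9840 W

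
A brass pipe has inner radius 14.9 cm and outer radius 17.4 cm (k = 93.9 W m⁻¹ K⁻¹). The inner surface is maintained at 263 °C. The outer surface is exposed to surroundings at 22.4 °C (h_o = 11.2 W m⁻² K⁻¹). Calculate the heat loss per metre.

Q' = 2.94 kW/m

Treat each layer as a resistance in series:
  R'_brass = ln(0.174/0.149)/(2πk) = 0.1551/(2π·93.9) = 2.629×10^-4 m·K/W
  R'_conv,out = 1/(2πr h) = 1/(2π·0.174·11.2) = 0.08167 m·K/W
ΣR = 2.629×10^-4 + 0.08167 = 0.08193 m·K/W
Q' = ΔT/ΣR = (263 °C − 22.4 °C)/0.08193 = 2940 W/m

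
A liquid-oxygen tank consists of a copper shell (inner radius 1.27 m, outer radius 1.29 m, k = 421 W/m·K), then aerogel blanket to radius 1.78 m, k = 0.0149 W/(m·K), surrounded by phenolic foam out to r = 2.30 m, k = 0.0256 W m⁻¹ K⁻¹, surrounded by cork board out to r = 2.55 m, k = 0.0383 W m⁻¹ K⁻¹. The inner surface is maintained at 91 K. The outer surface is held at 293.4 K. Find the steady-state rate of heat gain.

Treat each layer as a resistance in series:
  R_copper = (1/1.27 − 1/1.29)/(4πk) = 0.01221/(4π·421) = 2.308×10^-6 K/W
  R_aerogel blanket = (1/1.29 − 1/1.78)/(4πk) = 0.2134/(4π·0.0149) = 1.140 K/W
  R_phenolic foam = (1/1.78 − 1/2.30)/(4πk) = 0.1270/(4π·0.0256) = 0.3948 K/W
  R_cork board = (1/2.30 − 1/2.55)/(4πk) = 0.04263/(4π·0.0383) = 0.08857 K/W
ΣR = 2.308×10^-6 + 1.140 + 0.3948 + 0.08857 = 1.623 K/W
Q = ΔT/ΣR = (91 K − 293.4 K)/1.623 = -125 W
(Negative Q ⇒ heat flows inward; heat gain = 125 W.)

Q = 125 W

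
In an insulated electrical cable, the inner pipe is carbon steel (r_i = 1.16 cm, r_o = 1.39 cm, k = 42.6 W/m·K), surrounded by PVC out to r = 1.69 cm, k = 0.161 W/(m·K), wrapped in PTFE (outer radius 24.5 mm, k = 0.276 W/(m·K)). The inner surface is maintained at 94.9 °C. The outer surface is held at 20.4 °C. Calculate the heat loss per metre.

Resistance network (inner→outer):
  R'_carbon steel = ln(0.0139/0.0116)/(2πk) = 0.1809/(2π·42.6) = 6.758×10^-4 m·K/W
  R'_PVC = ln(0.0169/0.0139)/(2πk) = 0.1954/(2π·0.161) = 0.1932 m·K/W
  R'_PTFE = ln(0.0245/0.0169)/(2πk) = 0.3714/(2π·0.276) = 0.2141 m·K/W
ΣR = 6.758×10^-4 + 0.1932 + 0.2141 = 0.4080 m·K/W
Q' = ΔT/ΣR = (94.9 °C − 20.4 °C)/0.4080 = 183 W/m

Q' = 183 W/m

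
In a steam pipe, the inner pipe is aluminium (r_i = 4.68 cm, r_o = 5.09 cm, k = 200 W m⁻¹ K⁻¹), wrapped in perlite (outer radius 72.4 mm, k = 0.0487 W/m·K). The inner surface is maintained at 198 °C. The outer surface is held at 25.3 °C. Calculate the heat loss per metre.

Resistance network (inner→outer):
  R'_aluminium = ln(0.0509/0.0468)/(2πk) = 0.08398/(2π·200) = 6.683×10^-5 m·K/W
  R'_perlite = ln(0.0724/0.0509)/(2πk) = 0.3523/(2π·0.0487) = 1.151 m·K/W
ΣR = 6.683×10^-5 + 1.151 = 1.151 m·K/W
Q' = ΔT/ΣR = (198 °C − 25.3 °C)/1.151 = 150 W/m

Q' = 150 W/m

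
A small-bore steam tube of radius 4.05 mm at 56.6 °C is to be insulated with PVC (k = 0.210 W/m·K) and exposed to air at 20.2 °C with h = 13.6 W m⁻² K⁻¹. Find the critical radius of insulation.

For a cylinder, r_cr = k_ins/h = 0.210/13.6 = 0.0154 m = 1.54 cm

r_cr = 1.54 cm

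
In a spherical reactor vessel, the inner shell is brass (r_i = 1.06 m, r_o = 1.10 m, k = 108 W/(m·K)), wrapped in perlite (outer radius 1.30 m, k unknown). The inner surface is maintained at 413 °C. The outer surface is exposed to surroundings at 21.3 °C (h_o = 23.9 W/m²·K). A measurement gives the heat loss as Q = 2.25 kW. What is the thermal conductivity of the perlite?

k = 0.0647 W/m·K

ΣR = ΔT/Q = |413 − 21.3|/2250 = 0.1741 K/W
Known resistances:
  R_brass = (1/1.06 − 1/1.10)/(4πk) = 0.03431/(4π·108) = 2.528×10^-5 K/W
  R_conv,out = 1/(4πr²h) = 1/(4π·1.30²·23.9) = 0.001970 K/W
R_perlite = ΣR − ΣR_known = 0.1741 − 0.001995 = 0.1721 K/W
(1/r₁−1/r₂)/(4πk) = 0.1721 ⇒ k = 0.1399/(4π·0.1721) = 0.0647 W/m·K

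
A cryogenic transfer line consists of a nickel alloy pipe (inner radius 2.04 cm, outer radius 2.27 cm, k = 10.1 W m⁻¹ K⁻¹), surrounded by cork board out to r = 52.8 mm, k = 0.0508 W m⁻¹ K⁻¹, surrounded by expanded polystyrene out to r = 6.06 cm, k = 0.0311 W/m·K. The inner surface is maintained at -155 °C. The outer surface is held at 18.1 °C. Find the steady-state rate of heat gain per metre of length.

Q' = 51.6 W/m

Resistance network (inner→outer):
  R'_nickel alloy = ln(0.0227/0.0204)/(2πk) = 0.1068/(2π·10.1) = 0.001683 m·K/W
  R'_cork board = ln(0.0528/0.0227)/(2πk) = 0.8441/(2π·0.0508) = 2.645 m·K/W
  R'_expanded polystyrene = ln(0.0606/0.0528)/(2πk) = 0.1378/(2π·0.0311) = 0.7051 m·K/W
ΣR = 0.001683 + 2.645 + 0.7051 = 3.352 m·K/W
Q' = ΔT/ΣR = (-155 °C − 18.1 °C)/3.352 = -51.6 W/m
(Negative Q' ⇒ heat flows inward; heat gain = 51.6 W/m.)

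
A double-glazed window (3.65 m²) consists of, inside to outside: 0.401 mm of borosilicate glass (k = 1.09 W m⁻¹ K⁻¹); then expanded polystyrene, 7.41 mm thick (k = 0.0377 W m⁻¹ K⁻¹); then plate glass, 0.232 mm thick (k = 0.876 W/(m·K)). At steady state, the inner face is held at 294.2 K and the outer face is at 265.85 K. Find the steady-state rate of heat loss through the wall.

Q = 525 W

Treat each layer as a resistance in series:
  R_borosilicate glass = L/(kA) = 4.01×10^-4/(1.09·3.65) = 1.008×10^-4 K/W
  R_expanded polystyrene = L/(kA) = 0.00741/(0.0377·3.65) = 0.05385 K/W
  R_plate glass = L/(kA) = 2.32×10^-4/(0.876·3.65) = 7.256×10^-5 K/W
ΣR = 1.008×10^-4 + 0.05385 + 7.256×10^-5 = 0.05402 K/W
Q = ΔT/ΣR = (294.2 K − 265.85 K)/0.05402 = 525 W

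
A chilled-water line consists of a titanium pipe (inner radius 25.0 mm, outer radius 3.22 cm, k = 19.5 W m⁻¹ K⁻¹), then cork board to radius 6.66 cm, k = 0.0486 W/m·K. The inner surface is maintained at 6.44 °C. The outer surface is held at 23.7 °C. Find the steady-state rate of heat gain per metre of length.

Q' = 7.25 W/m

Treat each layer as a resistance in series:
  R'_titanium = ln(0.0322/0.0250)/(2πk) = 0.2531/(2π·19.5) = 0.002066 m·K/W
  R'_cork board = ln(0.0666/0.0322)/(2πk) = 0.7267/(2π·0.0486) = 2.380 m·K/W
ΣR = 0.002066 + 2.380 = 2.382 m·K/W
Q' = ΔT/ΣR = (6.44 °C − 23.7 °C)/2.382 = -7.25 W/m
(Negative Q' ⇒ heat flows inward; heat gain = 7.25 W/m.)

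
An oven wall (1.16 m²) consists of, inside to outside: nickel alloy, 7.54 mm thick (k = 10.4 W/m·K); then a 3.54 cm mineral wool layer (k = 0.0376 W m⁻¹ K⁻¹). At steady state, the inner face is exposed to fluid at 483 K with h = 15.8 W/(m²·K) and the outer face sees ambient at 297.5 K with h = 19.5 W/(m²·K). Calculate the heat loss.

Q = 204 W

Series thermal resistances, inner to outer:
  R_conv,in = 1/(hA) = 1/(15.8·1.16) = 0.05456 K/W
  R_nickel alloy = L/(kA) = 0.00754/(10.4·1.16) = 6.250×10^-4 K/W
  R_mineral wool = L/(kA) = 0.0354/(0.0376·1.16) = 0.8116 K/W
  R_conv,out = 1/(hA) = 1/(19.5·1.16) = 0.04421 K/W
ΣR = 0.05456 + 6.250×10^-4 + 0.8116 + 0.04421 = 0.9110 K/W
Q = ΔT/ΣR = (483 K − 297.5 K)/0.9110 = 204 W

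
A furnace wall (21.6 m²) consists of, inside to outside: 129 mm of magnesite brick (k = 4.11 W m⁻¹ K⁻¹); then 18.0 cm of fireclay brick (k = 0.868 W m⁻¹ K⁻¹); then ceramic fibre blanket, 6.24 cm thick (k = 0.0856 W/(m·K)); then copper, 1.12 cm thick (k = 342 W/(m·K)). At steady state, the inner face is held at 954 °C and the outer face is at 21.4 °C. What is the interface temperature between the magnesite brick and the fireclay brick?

T = 924 °C

Series thermal resistances, inner to outer:
  R_magnesite brick = L/(kA) = 0.129/(4.11·21.6) = 0.001453 K/W
  R_fireclay brick = L/(kA) = 0.180/(0.868·21.6) = 0.009601 K/W
  R_ceramic fibre blanket = L/(kA) = 0.0624/(0.0856·21.6) = 0.03375 K/W
  R_copper = L/(kA) = 0.0112/(342·21.6) = 1.516×10^-6 K/W
ΣR = 0.001453 + 0.009601 + 0.03375 + 1.516×10^-6 = 0.04481 K/W
Q = ΔT/ΣR = (954 °C − 21.4 °C)/0.04481 = 20810 W
From the inner boundary to the magnesite brick/fireclay brick interface, ΣR_partial = 0.001453 K/W.
T_interface = T_in − Q·ΣR_partial = 954 °C − (20810)(0.001453) = 924 °C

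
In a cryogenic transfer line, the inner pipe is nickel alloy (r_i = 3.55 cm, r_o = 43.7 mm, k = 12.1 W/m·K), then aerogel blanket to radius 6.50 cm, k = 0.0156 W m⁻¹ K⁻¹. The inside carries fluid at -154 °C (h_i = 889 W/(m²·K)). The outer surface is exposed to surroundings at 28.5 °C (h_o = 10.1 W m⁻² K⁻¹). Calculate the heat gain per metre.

Resistance network (inner→outer):
  R'_conv,in = 1/(2πr h) = 1/(2π·0.0355·889) = 0.005043 m·K/W
  R'_nickel alloy = ln(0.0437/0.0355)/(2πk) = 0.2078/(2π·12.1) = 0.002733 m·K/W
  R'_aerogel blanket = ln(0.0650/0.0437)/(2πk) = 0.3970/(2π·0.0156) = 4.051 m·K/W
  R'_conv,out = 1/(2πr h) = 1/(2π·0.0650·10.1) = 0.2424 m·K/W
ΣR = 0.005043 + 0.002733 + 4.051 + 0.2424 = 4.301 m·K/W
Q' = ΔT/ΣR = (-154 °C − 28.5 °C)/4.301 = -42.4 W/m
(Negative Q' ⇒ heat flows inward; heat gain = 42.4 W/m.)

Q' = 42.4 W/m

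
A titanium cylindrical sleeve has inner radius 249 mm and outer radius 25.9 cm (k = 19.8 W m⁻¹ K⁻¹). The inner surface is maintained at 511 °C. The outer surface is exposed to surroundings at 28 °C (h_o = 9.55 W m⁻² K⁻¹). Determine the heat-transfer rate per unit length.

Treat each layer as a resistance in series:
  R'_titanium = ln(0.259/0.249)/(2πk) = 0.03938/(2π·19.8) = 3.165×10^-4 m·K/W
  R'_conv,out = 1/(2πr h) = 1/(2π·0.259·9.55) = 0.06435 m·K/W
ΣR = 3.165×10^-4 + 0.06435 = 0.06467 m·K/W
Q' = ΔT/ΣR = (511 °C − 28 °C)/0.06467 = 7470 W/m

Q' = 7.47 kW/m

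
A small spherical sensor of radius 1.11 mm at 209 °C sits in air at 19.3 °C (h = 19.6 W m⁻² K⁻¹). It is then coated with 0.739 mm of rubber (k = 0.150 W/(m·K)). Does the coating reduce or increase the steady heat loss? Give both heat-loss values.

Critical radius for a sphere: r_cr = 2k/h = 0.0153 m = 1.53 cm.
Outer radius after coating: r₂ = 0.00111 + 7.39×10^-4 = 0.001849 m.
Since r₁ < r_cr and r₂ ≤ r_cr, the coating moves toward the maximum at r_cr — heat loss rises.
Bare: R = 1/(4πr₁²h) = 3295 K/W; Q = 189.7/3295 = 0.0576 W.
Coated: R = R_cond + R_conv = 1379 K/W; Q = 189.7/1379 = 0.138 W.

increases: 0.0576 → 0.138 W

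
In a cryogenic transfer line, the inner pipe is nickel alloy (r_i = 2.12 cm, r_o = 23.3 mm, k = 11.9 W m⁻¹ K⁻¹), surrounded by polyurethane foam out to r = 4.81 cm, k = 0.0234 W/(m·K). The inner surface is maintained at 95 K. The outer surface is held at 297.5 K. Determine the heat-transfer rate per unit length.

Series thermal resistances, inner to outer:
  R'_nickel alloy = ln(0.0233/0.0212)/(2πk) = 0.09445/(2π·11.9) = 0.001263 m·K/W
  R'_polyurethane foam = ln(0.0481/0.0233)/(2πk) = 0.7248/(2π·0.0234) = 4.930 m·K/W
ΣR = 0.001263 + 4.930 = 4.931 m·K/W
Q' = ΔT/ΣR = (95 K − 297.5 K)/4.931 = -41.1 W/m
(Negative Q' ⇒ heat flows inward; heat gain = 41.1 W/m.)

Q' = 41.1 W/m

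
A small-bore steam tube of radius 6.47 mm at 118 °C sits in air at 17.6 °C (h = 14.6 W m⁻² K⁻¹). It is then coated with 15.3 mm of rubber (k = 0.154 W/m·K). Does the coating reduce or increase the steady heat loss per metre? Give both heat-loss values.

reduces: 59.6 → 57.2 W/m

Critical radius for a cylinder: r_cr = k/h = 0.0105 m = 1.05 cm.
Outer radius after coating: r₂ = 0.00647 + 0.0153 = 0.02177 m.
r₁ < r_cr < r₂: heat loss rises to a maximum at r_cr then falls. Whether the coating helps depends on whether Q(r₂) has dropped back below Q(r₁).
Bare: R = 1/(2πr₁h) = 1.685 m·K/W; Q = 100.4/1.685 = 59.6 W/m.
Coated: R = R_cond + R_conv = 1.755 m·K/W; Q = 100.4/1.755 = 57.2 W/m.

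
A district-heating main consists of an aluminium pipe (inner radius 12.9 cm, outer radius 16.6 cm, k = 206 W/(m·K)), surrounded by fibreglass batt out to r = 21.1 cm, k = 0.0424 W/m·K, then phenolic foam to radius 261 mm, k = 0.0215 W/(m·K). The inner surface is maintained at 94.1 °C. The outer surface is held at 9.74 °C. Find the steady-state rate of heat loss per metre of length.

Treat each layer as a resistance in series:
  R'_aluminium = ln(0.166/0.129)/(2πk) = 0.2522/(2π·206) = 1.948×10^-4 m·K/W
  R'_fibreglass batt = ln(0.211/0.166)/(2πk) = 0.2399/(2π·0.0424) = 0.9004 m·K/W
  R'_phenolic foam = ln(0.261/0.211)/(2πk) = 0.2127/(2π·0.0215) = 1.574 m·K/W
ΣR = 1.948×10^-4 + 0.9004 + 1.574 = 2.475 m·K/W
Q' = ΔT/ΣR = (94.1 °C − 9.74 °C)/2.475 = 34.1 W/m

Q' = 34.1 W/m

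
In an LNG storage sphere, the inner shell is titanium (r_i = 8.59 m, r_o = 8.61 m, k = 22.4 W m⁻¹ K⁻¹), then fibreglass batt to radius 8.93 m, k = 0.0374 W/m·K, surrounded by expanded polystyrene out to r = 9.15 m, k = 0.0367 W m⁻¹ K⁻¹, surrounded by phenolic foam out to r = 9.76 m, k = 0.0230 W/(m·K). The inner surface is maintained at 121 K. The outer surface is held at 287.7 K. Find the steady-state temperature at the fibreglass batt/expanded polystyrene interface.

Series thermal resistances, inner to outer:
  R_titanium = (1/8.59 − 1/8.61)/(4πk) = 2.704×10^-4/(4π·22.4) = 9.607×10^-7 K/W
  R_fibreglass batt = (1/8.61 − 1/8.93)/(4πk) = 0.004162/(4π·0.0374) = 0.008856 K/W
  R_expanded polystyrene = (1/8.93 − 1/9.15)/(4πk) = 0.002692/(4π·0.0367) = 0.005838 K/W
  R_phenolic foam = (1/9.15 − 1/9.76)/(4πk) = 0.006831/(4π·0.0230) = 0.02363 K/W
ΣR = 9.607×10^-7 + 0.008856 + 0.005838 + 0.02363 = 0.03832 K/W
Q = ΔT/ΣR = (121 K − 287.7 K)/0.03832 = -4350 W
From the inner boundary to the fibreglass batt/expanded polystyrene interface, ΣR_partial = 0.008857 K/W.
T_interface = T_in − Q·ΣR_partial = 121 K − (-4350)(0.008857) = 160 K

T = 160 K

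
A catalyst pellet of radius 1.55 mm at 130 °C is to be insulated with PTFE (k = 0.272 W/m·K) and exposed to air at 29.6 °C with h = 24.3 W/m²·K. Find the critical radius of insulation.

r_cr = 2.24 cm

For a sphere, r_cr = 2k_ins/h = 2·0.272/24.3 = 0.0224 m = 2.24 cm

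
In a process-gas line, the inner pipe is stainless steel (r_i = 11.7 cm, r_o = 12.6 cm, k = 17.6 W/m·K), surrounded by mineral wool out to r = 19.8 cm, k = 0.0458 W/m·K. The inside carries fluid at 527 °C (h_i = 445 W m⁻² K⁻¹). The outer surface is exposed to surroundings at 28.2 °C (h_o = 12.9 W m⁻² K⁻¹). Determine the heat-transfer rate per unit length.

Treat each layer as a resistance in series:
  R'_conv,in = 1/(2πr h) = 1/(2π·0.117·445) = 0.003057 m·K/W
  R'_stainless steel = ln(0.126/0.117)/(2πk) = 0.07411/(2π·17.6) = 6.702×10^-4 m·K/W
  R'_mineral wool = ln(0.198/0.126)/(2πk) = 0.4520/(2π·0.0458) = 1.571 m·K/W
  R'_conv,out = 1/(2πr h) = 1/(2π·0.198·12.9) = 0.06231 m·K/W
ΣR = 0.003057 + 6.702×10^-4 + 1.571 + 0.06231 = 1.637 m·K/W
Q' = ΔT/ΣR = (527 °C − 28.2 °C)/1.637 = 305 W/m

Q' = 305 W/m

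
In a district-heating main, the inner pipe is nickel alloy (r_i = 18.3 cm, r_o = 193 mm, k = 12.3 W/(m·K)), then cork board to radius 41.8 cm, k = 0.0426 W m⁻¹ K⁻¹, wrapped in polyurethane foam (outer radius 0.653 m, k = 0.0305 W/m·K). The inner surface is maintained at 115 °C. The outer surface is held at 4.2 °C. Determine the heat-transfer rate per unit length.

Resistance network (inner→outer):
  R'_nickel alloy = ln(0.193/0.183)/(2πk) = 0.05320/(2π·12.3) = 6.884×10^-4 m·K/W
  R'_cork board = ln(0.418/0.193)/(2πk) = 0.7728/(2π·0.0426) = 2.887 m·K/W
  R'_polyurethane foam = ln(0.653/0.418)/(2πk) = 0.4461/(2π·0.0305) = 2.328 m·K/W
ΣR = 6.884×10^-4 + 2.887 + 2.328 = 5.216 m·K/W
Q' = ΔT/ΣR = (115 °C − 4.2 °C)/5.216 = 21.2 W/m

Q' = 21.2 W/m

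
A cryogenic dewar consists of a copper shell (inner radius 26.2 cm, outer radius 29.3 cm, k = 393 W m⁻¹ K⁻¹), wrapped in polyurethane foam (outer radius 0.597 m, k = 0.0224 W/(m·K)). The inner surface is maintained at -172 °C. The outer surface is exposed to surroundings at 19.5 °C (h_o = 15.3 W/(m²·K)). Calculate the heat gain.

Series thermal resistances, inner to outer:
  R_copper = (1/0.262 − 1/0.293)/(4πk) = 0.4038/(4π·393) = 8.177×10^-5 K/W
  R_polyurethane foam = (1/0.293 − 1/0.597)/(4πk) = 1.738/(4π·0.0224) = 6.174 K/W
  R_conv,out = 1/(4πr²h) = 1/(4π·0.597²·15.3) = 0.01459 K/W
ΣR = 8.177×10^-5 + 6.174 + 0.01459 = 6.189 K/W
Q = ΔT/ΣR = (-172 °C − 19.5 °C)/6.189 = -30.9 W
(Negative Q ⇒ heat flows inward; heat gain = 30.9 W.)

Q = 30.9 W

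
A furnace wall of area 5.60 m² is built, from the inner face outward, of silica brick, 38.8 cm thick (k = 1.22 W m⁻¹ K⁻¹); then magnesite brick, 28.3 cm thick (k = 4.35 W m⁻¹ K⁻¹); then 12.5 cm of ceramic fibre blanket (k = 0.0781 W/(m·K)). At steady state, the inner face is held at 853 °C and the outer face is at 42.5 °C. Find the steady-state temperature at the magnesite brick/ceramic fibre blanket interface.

Series thermal resistances, inner to outer:
  R_silica brick = L/(kA) = 0.388/(1.22·5.60) = 0.05679 K/W
  R_magnesite brick = L/(kA) = 0.283/(4.35·5.60) = 0.01162 K/W
  R_ceramic fibre blanket = L/(kA) = 0.125/(0.0781·5.60) = 0.2858 K/W
ΣR = 0.05679 + 0.01162 + 0.2858 = 0.3542 K/W
Q = ΔT/ΣR = (853 °C − 42.5 °C)/0.3542 = 2288 W
From the inner boundary to the magnesite brick/ceramic fibre blanket interface, ΣR_partial = 0.06841 K/W.
T_interface = T_in − Q·ΣR_partial = 853 °C − (2288)(0.06841) = 696 °C

T = 696 °C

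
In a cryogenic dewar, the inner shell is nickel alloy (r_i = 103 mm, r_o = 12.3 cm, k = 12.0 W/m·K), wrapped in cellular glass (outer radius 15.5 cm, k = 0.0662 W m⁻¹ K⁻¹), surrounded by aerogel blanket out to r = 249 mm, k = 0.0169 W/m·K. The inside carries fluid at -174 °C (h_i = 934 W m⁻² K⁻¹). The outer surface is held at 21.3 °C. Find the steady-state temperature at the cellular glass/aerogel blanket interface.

T = -145 °C

Resistance network (inner→outer):
  R_conv,in = 1/(4πr²h) = 1/(4π·0.103²·934) = 0.008031 K/W
  R_nickel alloy = (1/0.103 − 1/0.123)/(4πk) = 1.579/(4π·12.0) = 0.01047 K/W
  R_cellular glass = (1/0.123 − 1/0.155)/(4πk) = 1.678/(4π·0.0662) = 2.018 K/W
  R_aerogel blanket = (1/0.155 − 1/0.249)/(4πk) = 2.436/(4π·0.0169) = 11.47 K/W
ΣR = 0.008031 + 0.01047 + 2.018 + 11.47 = 13.51 K/W
Q = ΔT/ΣR = (-174 °C − 21.3 °C)/13.51 = -14.46 W
From the inner boundary to the cellular glass/aerogel blanket interface, ΣR_partial = 2.037 K/W.
T_interface = T_in − Q·ΣR_partial = -174 °C − (-14.46)(2.037) = -145 °C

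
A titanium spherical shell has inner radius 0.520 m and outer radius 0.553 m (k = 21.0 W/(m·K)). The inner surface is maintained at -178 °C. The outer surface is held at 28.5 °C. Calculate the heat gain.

Q = 4πk·ΔT/(1/r₁ − 1/r₂) = 4π × 21.0 × 206.5 / (1/0.520 − 1/0.553) = 4.75×10^5 W

Q = 475 kW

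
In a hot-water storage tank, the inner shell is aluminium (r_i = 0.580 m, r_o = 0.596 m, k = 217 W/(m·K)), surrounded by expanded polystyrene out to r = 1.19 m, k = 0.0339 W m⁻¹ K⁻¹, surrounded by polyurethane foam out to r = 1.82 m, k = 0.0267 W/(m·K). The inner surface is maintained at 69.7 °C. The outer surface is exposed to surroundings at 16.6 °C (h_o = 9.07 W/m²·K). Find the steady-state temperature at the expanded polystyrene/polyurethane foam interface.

T = 32.9 °C

Series thermal resistances, inner to outer:
  R_aluminium = (1/0.580 − 1/0.596)/(4πk) = 0.04629/(4π·217) = 1.697×10^-5 K/W
  R_expanded polystyrene = (1/0.596 − 1/1.19)/(4πk) = 0.8375/(4π·0.0339) = 1.966 K/W
  R_polyurethane foam = (1/1.19 − 1/1.82)/(4πk) = 0.2909/(4π·0.0267) = 0.8670 K/W
  R_conv,out = 1/(4πr²h) = 1/(4π·1.82²·9.07) = 0.002649 K/W
ΣR = 1.697×10^-5 + 1.966 + 0.8670 + 0.002649 = 2.836 K/W
Q = ΔT/ΣR = (69.7 °C − 16.6 °C)/2.836 = 18.72 W
From the inner boundary to the expanded polystyrene/polyurethane foam interface, ΣR_partial = 1.966 K/W.
T_interface = T_in − Q·ΣR_partial = 69.7 °C − (18.72)(1.966) = 32.9 °C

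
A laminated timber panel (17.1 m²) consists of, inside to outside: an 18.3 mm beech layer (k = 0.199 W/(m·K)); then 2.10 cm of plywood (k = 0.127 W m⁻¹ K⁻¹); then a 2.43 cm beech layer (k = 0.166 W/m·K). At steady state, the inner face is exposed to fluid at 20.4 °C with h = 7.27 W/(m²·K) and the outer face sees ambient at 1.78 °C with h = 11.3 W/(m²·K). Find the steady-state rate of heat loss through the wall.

Q = 506 W

Series thermal resistances, inner to outer:
  R_conv,in = 1/(hA) = 1/(7.27·17.1) = 0.008044 K/W
  R_beech = L/(kA) = 0.0183/(0.199·17.1) = 0.005378 K/W
  R_plywood = L/(kA) = 0.0210/(0.127·17.1) = 0.009670 K/W
  R_beech = L/(kA) = 0.0243/(0.166·17.1) = 0.008561 K/W
  R_conv,out = 1/(hA) = 1/(11.3·17.1) = 0.005175 K/W
ΣR = 0.008044 + 0.005378 + 0.009670 + 0.008561 + 0.005175 = 0.03683 K/W
Q = ΔT/ΣR = (20.4 °C − 1.78 °C)/0.03683 = 506 W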